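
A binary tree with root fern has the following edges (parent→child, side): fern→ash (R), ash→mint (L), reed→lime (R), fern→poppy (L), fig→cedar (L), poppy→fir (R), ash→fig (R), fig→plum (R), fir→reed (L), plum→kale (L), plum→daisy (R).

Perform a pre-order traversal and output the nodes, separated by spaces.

Pre-order visits the node, then its left subtree, then its right subtree.
Visit fern.
At fern: go left to poppy.
  Visit poppy.
  At poppy: no left child.
  At poppy: go right to fir.
    Visit fir.
    At fir: go left to reed.
      Visit reed.
      At reed: no left child.
      At reed: go right to lime.
        lime is a leaf — visit lime.
    At fir: no right child.
At fern: go right to ash.
  Visit ash.
  At ash: go left to mint.
    mint is a leaf — visit mint.
  At ash: go right to fig.
    Visit fig.
    At fig: go left to cedar.
      cedar is a leaf — visit cedar.
    At fig: go right to plum.
      Visit plum.
      At plum: go left to kale.
        kale is a leaf — visit kale.
      At plum: go right to daisy.
        daisy is a leaf — visit daisy.

fern poppy fir reed lime ash mint fig cedar plum kale daisy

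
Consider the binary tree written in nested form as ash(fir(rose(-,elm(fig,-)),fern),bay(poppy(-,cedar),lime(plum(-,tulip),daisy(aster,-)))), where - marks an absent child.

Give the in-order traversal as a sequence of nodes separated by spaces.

rose fig elm fir fern ash poppy cedar bay plum tulip lime aster daisy

In-order visits the left subtree, then the node, then the right subtree.
At ash: go left to fir.
  At fir: go left to rose.
    At rose: no left child.
    Visit rose.
    At rose: go right to elm.
      At elm: go left to fig.
        fig is a leaf — visit fig.
      Visit elm.
      At elm: no right child.
  Visit fir.
  At fir: go right to fern.
    fern is a leaf — visit fern.
Visit ash.
At ash: go right to bay.
  At bay: go left to poppy.
    At poppy: no left child.
    Visit poppy.
    At poppy: go right to cedar.
      cedar is a leaf — visit cedar.
  Visit bay.
  At bay: go right to lime.
    At lime: go left to plum.
      At plum: no left child.
      Visit plum.
      At plum: go right to tulip.
        tulip is a leaf — visit tulip.
    Visit lime.
    At lime: go right to daisy.
      At daisy: go left to aster.
        aster is a leaf — visit aster.
      Visit daisy.
      At daisy: no right child.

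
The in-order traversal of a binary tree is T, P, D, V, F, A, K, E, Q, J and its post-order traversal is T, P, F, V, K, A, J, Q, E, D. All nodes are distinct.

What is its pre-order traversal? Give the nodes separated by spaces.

D P T E A V F K Q J

The last element of post-order is the root; it splits in-order into left and right subtrees.
Root D: left subtree has 2 nodes {T, P}, right has 7 {V, F, A, K, E, Q, J}.
  Root P: left subtree has 1 node {T}, right has 0 { }.
  Root E: left subtree has 4 nodes {V, F, A, K}, right has 2 {Q, J}.
    Root A: left subtree has 2 nodes {V, F}, right has 1 {K}.
      Root V: left subtree has 0 nodes { }, right has 1 {F}.
    Root Q: left subtree has 0 nodes { }, right has 1 {J}.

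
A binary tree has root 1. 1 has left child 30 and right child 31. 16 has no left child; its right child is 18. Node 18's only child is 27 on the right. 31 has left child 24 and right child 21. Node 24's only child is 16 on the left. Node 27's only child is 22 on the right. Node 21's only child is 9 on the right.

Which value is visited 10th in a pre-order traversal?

Pre-order visits the node, then its left subtree, then its right subtree.
Visit 1.
At 1: go left to 30.
  30 is a leaf — visit 30.
At 1: go right to 31.
  Visit 31.
  At 31: go left to 24.
    Visit 24.
    At 24: go left to 16.
      Visit 16.
      At 16: no left child.
      At 16: go right to 18.
        Visit 18.
        At 18: no left child.
        At 18: go right to 27.
          Visit 27.
          At 27: no left child.
          At 27: go right to 22.
            22 is a leaf — visit 22.
    At 24: no right child.
  At 31: go right to 21.
    Visit 21.
    At 21: no left child.
    At 21: go right to 9.
      9 is a leaf — visit 9.
Full pre-order sequence: 1, 30, 31, 24, 16, 18, 27, 22, 21, 9.

9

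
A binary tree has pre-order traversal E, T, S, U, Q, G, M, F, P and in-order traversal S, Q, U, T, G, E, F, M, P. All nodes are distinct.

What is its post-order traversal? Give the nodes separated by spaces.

Q U S G T F P M E

The first element of pre-order is the root; it splits in-order into left and right subtrees.
Root E: left subtree has 5 nodes {S, Q, U, T, G}, right has 3 {F, M, P}.
  Root T: left subtree has 3 nodes {S, Q, U}, right has 1 {G}.
    Root S: left subtree has 0 nodes { }, right has 2 {Q, U}.
      Root U: left subtree has 1 node {Q}, right has 0 { }.
  Root M: left subtree has 1 node {F}, right has 1 {P}.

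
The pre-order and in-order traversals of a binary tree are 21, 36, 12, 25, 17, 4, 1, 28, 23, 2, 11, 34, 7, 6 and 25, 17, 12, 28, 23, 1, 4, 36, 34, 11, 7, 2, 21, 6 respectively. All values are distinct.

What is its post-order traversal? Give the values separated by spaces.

The first element of pre-order is the root; it splits in-order into left and right subtrees.
Root 21: left subtree has 12 nodes {25, 17, 12, 28, 23, 1, 4, 36, 34, 11, 7, 2}, right has 1 {6}.
  Root 36: left subtree has 7 nodes {25, 17, 12, 28, 23, 1, 4}, right has 4 {34, 11, 7, 2}.
    Root 12: left subtree has 2 nodes {25, 17}, right has 4 {28, 23, 1, 4}.
      Root 25: left subtree has 0 nodes { }, right has 1 {17}.
      Root 4: left subtree has 3 nodes {28, 23, 1}, right has 0 { }.
        Root 1: left subtree has 2 nodes {28, 23}, right has 0 { }.
          Root 28: left subtree has 0 nodes { }, right has 1 {23}.
    Root 2: left subtree has 3 nodes {34, 11, 7}, right has 0 { }.
      Root 11: left subtree has 1 node {34}, right has 1 {7}.

17 25 23 28 1 4 12 34 7 11 2 36 6 21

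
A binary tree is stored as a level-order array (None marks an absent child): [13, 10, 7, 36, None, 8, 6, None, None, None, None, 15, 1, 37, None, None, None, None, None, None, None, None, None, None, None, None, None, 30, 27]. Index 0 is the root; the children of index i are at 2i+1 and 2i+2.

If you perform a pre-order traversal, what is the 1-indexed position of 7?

4

Pre-order visits the node, then its left subtree, then its right subtree.
Visit 13.
At 13: go left to 10.
  Visit 10.
  At 10: go left to 36.
    36 is a leaf — visit 36.
  At 10: no right child.
At 13: go right to 7.
  Visit 7.
  At 7: go left to 8.
    Visit 8.
    At 8: go left to 15.
      15 is a leaf — visit 15.
    At 8: go right to 1.
      1 is a leaf — visit 1.
  At 7: go right to 6.
    Visit 6.
    At 6: go left to 37.
      Visit 37.
      At 37: go left to 30.
        30 is a leaf — visit 30.
      At 37: go right to 27.
        27 is a leaf — visit 27.
    At 6: no right child.
Full pre-order sequence: 13, 10, 36, 7, 8, 15, 1, 6, 37, 30, 27.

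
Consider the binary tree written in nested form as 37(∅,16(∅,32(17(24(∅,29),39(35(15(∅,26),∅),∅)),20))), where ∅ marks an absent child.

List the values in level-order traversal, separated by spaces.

Level-order visits nodes level by level from the root, left to right within each level.
Level 0: 37
Level 1: 16
Level 2: 32
Level 3: 17, 20
Level 4: 24, 39
Level 5: 29, 35
Level 6: 15
Level 7: 26

37 16 32 17 20 24 39 29 35 15 26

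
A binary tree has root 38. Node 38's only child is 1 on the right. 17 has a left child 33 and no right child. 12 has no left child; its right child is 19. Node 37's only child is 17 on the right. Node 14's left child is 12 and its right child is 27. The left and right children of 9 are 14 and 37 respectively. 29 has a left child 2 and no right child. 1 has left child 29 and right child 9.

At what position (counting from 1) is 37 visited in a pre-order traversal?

Pre-order visits the node, then its left subtree, then its right subtree.
Visit 38.
At 38: no left child.
At 38: go right to 1.
  Visit 1.
  At 1: go left to 29.
    Visit 29.
    At 29: go left to 2.
      2 is a leaf — visit 2.
    At 29: no right child.
  At 1: go right to 9.
    Visit 9.
    At 9: go left to 14.
      Visit 14.
      At 14: go left to 12.
        Visit 12.
        At 12: no left child.
        At 12: go right to 19.
          19 is a leaf — visit 19.
      At 14: go right to 27.
        27 is a leaf — visit 27.
    At 9: go right to 37.
      Visit 37.
      At 37: no left child.
      At 37: go right to 17.
        Visit 17.
        At 17: go left to 33.
          33 is a leaf — visit 33.
        At 17: no right child.
Full pre-order sequence: 38, 1, 29, 2, 9, 14, 12, 19, 27, 37, 17, 33.

10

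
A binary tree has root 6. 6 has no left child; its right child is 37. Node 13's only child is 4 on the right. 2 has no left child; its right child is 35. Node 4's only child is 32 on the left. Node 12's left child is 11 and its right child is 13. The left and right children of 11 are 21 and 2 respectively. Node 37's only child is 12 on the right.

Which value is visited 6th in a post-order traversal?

Post-order visits the left subtree, then the right subtree, then the node.
At 6: no left child.
At 6: go right to 37.
  At 37: no left child.
  At 37: go right to 12.
    At 12: go left to 11.
      At 11: go left to 21.
        21 is a leaf — visit 21.
      At 11: go right to 2.
        At 2: no left child.
        At 2: go right to 35.
          35 is a leaf — visit 35.
        Visit 2.
      Visit 11.
    At 12: go right to 13.
      At 13: no left child.
      At 13: go right to 4.
        At 4: go left to 32.
          32 is a leaf — visit 32.
        At 4: no right child.
        Visit 4.
      Visit 13.
    Visit 12.
  Visit 37.
Visit 6.
Full post-order sequence: 21, 35, 2, 11, 32, 4, 13, 12, 37, 6.

4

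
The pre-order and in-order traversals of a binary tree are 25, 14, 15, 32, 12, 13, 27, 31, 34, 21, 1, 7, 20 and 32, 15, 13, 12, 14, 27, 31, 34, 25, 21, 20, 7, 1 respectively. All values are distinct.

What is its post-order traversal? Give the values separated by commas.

32, 13, 12, 15, 34, 31, 27, 14, 20, 7, 1, 21, 25

The first element of pre-order is the root; it splits in-order into left and right subtrees.
Root 25: left subtree has 8 nodes {32, 15, 13, 12, 14, 27, 31, 34}, right has 4 {21, 20, 7, 1}.
  Root 14: left subtree has 4 nodes {32, 15, 13, 12}, right has 3 {27, 31, 34}.
    Root 15: left subtree has 1 node {32}, right has 2 {13, 12}.
      Root 12: left subtree has 1 node {13}, right has 0 { }.
    Root 27: left subtree has 0 nodes { }, right has 2 {31, 34}.
      Root 31: left subtree has 0 nodes { }, right has 1 {34}.
  Root 21: left subtree has 0 nodes { }, right has 3 {20, 7, 1}.
    Root 1: left subtree has 2 nodes {20, 7}, right has 0 { }.
      Root 7: left subtree has 1 node {20}, right has 0 { }.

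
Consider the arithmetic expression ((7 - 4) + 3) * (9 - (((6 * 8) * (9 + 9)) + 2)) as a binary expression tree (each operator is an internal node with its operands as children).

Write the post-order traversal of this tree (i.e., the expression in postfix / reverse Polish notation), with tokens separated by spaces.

7 4 - 3 + 9 6 8 * 9 9 + * 2 + - *

Post-order on an expression tree gives postfix notation: for each operator, emit left operand, right operand, then the operator.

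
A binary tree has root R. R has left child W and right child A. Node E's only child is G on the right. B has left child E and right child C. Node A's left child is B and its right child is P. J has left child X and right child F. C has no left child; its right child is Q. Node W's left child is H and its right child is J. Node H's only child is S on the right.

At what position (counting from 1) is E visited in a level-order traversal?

11

Level-order visits nodes level by level from the root, left to right within each level.
Level 0: R
Level 1: W, A
Level 2: H, J, B, P
Level 3: S, X, F, E, C
Level 4: G, Q
Full level-order sequence: R, W, A, H, J, B, P, S, X, F, E, C, G, Q.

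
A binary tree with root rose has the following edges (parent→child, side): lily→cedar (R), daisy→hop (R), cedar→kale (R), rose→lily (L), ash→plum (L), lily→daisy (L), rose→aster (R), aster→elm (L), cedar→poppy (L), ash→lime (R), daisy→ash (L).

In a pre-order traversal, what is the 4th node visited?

Pre-order visits the node, then its left subtree, then its right subtree.
Visit rose.
At rose: go left to lily.
  Visit lily.
  At lily: go left to daisy.
    Visit daisy.
    At daisy: go left to ash.
      Visit ash.
      At ash: go left to plum.
        plum is a leaf — visit plum.
      At ash: go right to lime.
        lime is a leaf — visit lime.
    At daisy: go right to hop.
      hop is a leaf — visit hop.
  At lily: go right to cedar.
    Visit cedar.
    At cedar: go left to poppy.
      poppy is a leaf — visit poppy.
    At cedar: go right to kale.
      kale is a leaf — visit kale.
At rose: go right to aster.
  Visit aster.
  At aster: go left to elm.
    elm is a leaf — visit elm.
  At aster: no right child.
Full pre-order sequence: rose, lily, daisy, ash, plum, lime, hop, cedar, poppy, kale, aster, elm.

ash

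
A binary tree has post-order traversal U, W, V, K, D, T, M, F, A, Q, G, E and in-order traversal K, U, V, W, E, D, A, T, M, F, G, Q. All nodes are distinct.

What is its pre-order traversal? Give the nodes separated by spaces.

E K V U W G A D F M T Q

The last element of post-order is the root; it splits in-order into left and right subtrees.
Root E: left subtree has 4 nodes {K, U, V, W}, right has 7 {D, A, T, M, F, G, Q}.
  Root K: left subtree has 0 nodes { }, right has 3 {U, V, W}.
    Root V: left subtree has 1 node {U}, right has 1 {W}.
  Root G: left subtree has 5 nodes {D, A, T, M, F}, right has 1 {Q}.
    Root A: left subtree has 1 node {D}, right has 3 {T, M, F}.
      Root F: left subtree has 2 nodes {T, M}, right has 0 { }.
        Root M: left subtree has 1 node {T}, right has 0 { }.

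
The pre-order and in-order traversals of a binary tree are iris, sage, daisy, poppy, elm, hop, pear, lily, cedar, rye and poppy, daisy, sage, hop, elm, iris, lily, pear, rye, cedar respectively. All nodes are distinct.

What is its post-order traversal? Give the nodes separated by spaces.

The first element of pre-order is the root; it splits in-order into left and right subtrees.
Root iris: left subtree has 5 nodes {poppy, daisy, sage, hop, elm}, right has 4 {lily, pear, rye, cedar}.
  Root sage: left subtree has 2 nodes {poppy, daisy}, right has 2 {hop, elm}.
    Root daisy: left subtree has 1 node {poppy}, right has 0 { }.
    Root elm: left subtree has 1 node {hop}, right has 0 { }.
  Root pear: left subtree has 1 node {lily}, right has 2 {rye, cedar}.
    Root cedar: left subtree has 1 node {rye}, right has 0 { }.

poppy daisy hop elm sage lily rye cedar pear iris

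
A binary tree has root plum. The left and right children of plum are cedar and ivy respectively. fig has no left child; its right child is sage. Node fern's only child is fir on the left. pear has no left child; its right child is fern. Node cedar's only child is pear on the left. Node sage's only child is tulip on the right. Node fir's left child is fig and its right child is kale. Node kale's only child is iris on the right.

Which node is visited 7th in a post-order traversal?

Post-order visits the left subtree, then the right subtree, then the node.
At plum: go left to cedar.
  At cedar: go left to pear.
    At pear: no left child.
    At pear: go right to fern.
      At fern: go left to fir.
        At fir: go left to fig.
          At fig: no left child.
          At fig: go right to sage.
            At sage: no left child.
            At sage: go right to tulip.
              tulip is a leaf — visit tulip.
            Visit sage.
          Visit fig.
        At fir: go right to kale.
          At kale: no left child.
          At kale: go right to iris.
            iris is a leaf — visit iris.
          Visit kale.
        Visit fir.
      At fern: no right child.
      Visit fern.
    Visit pear.
  At cedar: no right child.
  Visit cedar.
At plum: go right to ivy.
  ivy is a leaf — visit ivy.
Visit plum.
Full post-order sequence: tulip, sage, fig, iris, kale, fir, fern, pear, cedar, ivy, plum.

fern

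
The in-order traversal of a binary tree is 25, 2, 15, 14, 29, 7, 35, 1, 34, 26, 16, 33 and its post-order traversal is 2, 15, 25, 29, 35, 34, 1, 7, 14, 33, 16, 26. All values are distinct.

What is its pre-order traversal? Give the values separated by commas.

26, 14, 25, 15, 2, 7, 29, 1, 35, 34, 16, 33

The last element of post-order is the root; it splits in-order into left and right subtrees.
Root 26: left subtree has 9 nodes {25, 2, 15, 14, 29, 7, 35, 1, 34}, right has 2 {16, 33}.
  Root 14: left subtree has 3 nodes {25, 2, 15}, right has 5 {29, 7, 35, 1, 34}.
    Root 25: left subtree has 0 nodes { }, right has 2 {2, 15}.
      Root 15: left subtree has 1 node {2}, right has 0 { }.
    Root 7: left subtree has 1 node {29}, right has 3 {35, 1, 34}.
      Root 1: left subtree has 1 node {35}, right has 1 {34}.
  Root 16: left subtree has 0 nodes { }, right has 1 {33}.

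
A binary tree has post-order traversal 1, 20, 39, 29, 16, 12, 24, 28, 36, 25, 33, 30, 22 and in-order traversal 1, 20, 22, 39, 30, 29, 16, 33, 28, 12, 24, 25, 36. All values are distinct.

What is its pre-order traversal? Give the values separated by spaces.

The last element of post-order is the root; it splits in-order into left and right subtrees.
Root 22: left subtree has 2 nodes {1, 20}, right has 10 {39, 30, 29, 16, 33, 28, 12, 24, 25, 36}.
  Root 20: left subtree has 1 node {1}, right has 0 { }.
  Root 30: left subtree has 1 node {39}, right has 8 {29, 16, 33, 28, 12, 24, 25, 36}.
    Root 33: left subtree has 2 nodes {29, 16}, right has 5 {28, 12, 24, 25, 36}.
      Root 16: left subtree has 1 node {29}, right has 0 { }.
      Root 25: left subtree has 3 nodes {28, 12, 24}, right has 1 {36}.
        Root 28: left subtree has 0 nodes { }, right has 2 {12, 24}.
          Root 24: left subtree has 1 node {12}, right has 0 { }.

22 20 1 30 39 33 16 29 25 28 24 12 36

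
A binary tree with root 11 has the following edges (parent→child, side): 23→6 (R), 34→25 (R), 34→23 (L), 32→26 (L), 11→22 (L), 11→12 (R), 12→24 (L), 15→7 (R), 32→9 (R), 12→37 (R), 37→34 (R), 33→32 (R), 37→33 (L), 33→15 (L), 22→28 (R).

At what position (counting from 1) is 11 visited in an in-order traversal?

3

In-order visits the left subtree, then the node, then the right subtree.
At 11: go left to 22.
  At 22: no left child.
  Visit 22.
  At 22: go right to 28.
    28 is a leaf — visit 28.
Visit 11.
At 11: go right to 12.
  At 12: go left to 24.
    24 is a leaf — visit 24.
  Visit 12.
  At 12: go right to 37.
    At 37: go left to 33.
      At 33: go left to 15.
        At 15: no left child.
        Visit 15.
        At 15: go right to 7.
          7 is a leaf — visit 7.
      Visit 33.
      At 33: go right to 32.
        At 32: go left to 26.
          26 is a leaf — visit 26.
        Visit 32.
        At 32: go right to 9.
          9 is a leaf — visit 9.
    Visit 37.
    At 37: go right to 34.
      At 34: go left to 23.
        At 23: no left child.
        Visit 23.
        At 23: go right to 6.
          6 is a leaf — visit 6.
      Visit 34.
      At 34: go right to 25.
        25 is a leaf — visit 25.
Full in-order sequence: 22, 28, 11, 24, 12, 15, 7, 33, 26, 32, 9, 37, 23, 6, 34, 25.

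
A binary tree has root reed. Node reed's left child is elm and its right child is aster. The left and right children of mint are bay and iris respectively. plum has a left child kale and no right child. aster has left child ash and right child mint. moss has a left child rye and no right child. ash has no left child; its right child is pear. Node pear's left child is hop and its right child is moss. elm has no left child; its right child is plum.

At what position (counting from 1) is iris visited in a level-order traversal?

Level-order visits nodes level by level from the root, left to right within each level.
Level 0: reed
Level 1: elm, aster
Level 2: plum, ash, mint
Level 3: kale, pear, bay, iris
Level 4: hop, moss
Level 5: rye
Full level-order sequence: reed, elm, aster, plum, ash, mint, kale, pear, bay, iris, hop, moss, rye.

10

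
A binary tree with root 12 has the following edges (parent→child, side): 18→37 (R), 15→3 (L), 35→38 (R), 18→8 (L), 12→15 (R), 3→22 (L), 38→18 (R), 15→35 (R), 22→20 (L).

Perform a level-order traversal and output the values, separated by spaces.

Level-order visits nodes level by level from the root, left to right within each level.
Level 0: 12
Level 1: 15
Level 2: 3, 35
Level 3: 22, 38
Level 4: 20, 18
Level 5: 8, 37

12 15 3 35 22 38 20 18 8 37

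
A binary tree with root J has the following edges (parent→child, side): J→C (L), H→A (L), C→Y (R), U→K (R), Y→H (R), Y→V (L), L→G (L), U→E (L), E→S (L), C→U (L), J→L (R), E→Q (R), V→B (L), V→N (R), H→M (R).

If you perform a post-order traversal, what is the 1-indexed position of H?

11

Post-order visits the left subtree, then the right subtree, then the node.
At J: go left to C.
  At C: go left to U.
    At U: go left to E.
      At E: go left to S.
        S is a leaf — visit S.
      At E: go right to Q.
        Q is a leaf — visit Q.
      Visit E.
    At U: go right to K.
      K is a leaf — visit K.
    Visit U.
  At C: go right to Y.
    At Y: go left to V.
      At V: go left to B.
        B is a leaf — visit B.
      At V: go right to N.
        N is a leaf — visit N.
      Visit V.
    At Y: go right to H.
      At H: go left to A.
        A is a leaf — visit A.
      At H: go right to M.
        M is a leaf — visit M.
      Visit H.
    Visit Y.
  Visit C.
At J: go right to L.
  At L: go left to G.
    G is a leaf — visit G.
  At L: no right child.
  Visit L.
Visit J.
Full post-order sequence: S, Q, E, K, U, B, N, V, A, M, H, Y, C, G, L, J.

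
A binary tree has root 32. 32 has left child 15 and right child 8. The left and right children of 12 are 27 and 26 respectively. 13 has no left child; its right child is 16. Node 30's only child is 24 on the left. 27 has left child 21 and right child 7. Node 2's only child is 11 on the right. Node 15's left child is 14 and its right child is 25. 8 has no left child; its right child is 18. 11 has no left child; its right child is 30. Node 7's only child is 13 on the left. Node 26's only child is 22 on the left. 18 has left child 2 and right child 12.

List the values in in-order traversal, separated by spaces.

14 15 25 32 8 2 11 24 30 18 21 27 13 16 7 12 22 26

In-order visits the left subtree, then the node, then the right subtree.
At 32: go left to 15.
  At 15: go left to 14.
    14 is a leaf — visit 14.
  Visit 15.
  At 15: go right to 25.
    25 is a leaf — visit 25.
Visit 32.
At 32: go right to 8.
  At 8: no left child.
  Visit 8.
  At 8: go right to 18.
    At 18: go left to 2.
      At 2: no left child.
      Visit 2.
      At 2: go right to 11.
        At 11: no left child.
        Visit 11.
        At 11: go right to 30.
          At 30: go left to 24.
            24 is a leaf — visit 24.
          Visit 30.
          At 30: no right child.
    Visit 18.
    At 18: go right to 12.
      At 12: go left to 27.
        At 27: go left to 21.
          21 is a leaf — visit 21.
        Visit 27.
        At 27: go right to 7.
          At 7: go left to 13.
            At 13: no left child.
            Visit 13.
            At 13: go right to 16.
              16 is a leaf — visit 16.
          Visit 7.
          At 7: no right child.
      Visit 12.
      At 12: go right to 26.
        At 26: go left to 22.
          22 is a leaf — visit 22.
        Visit 26.
        At 26: no right child.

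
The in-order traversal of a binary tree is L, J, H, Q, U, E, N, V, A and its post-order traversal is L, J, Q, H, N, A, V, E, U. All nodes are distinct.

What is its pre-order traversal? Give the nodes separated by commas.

The last element of post-order is the root; it splits in-order into left and right subtrees.
Root U: left subtree has 4 nodes {L, J, H, Q}, right has 4 {E, N, V, A}.
  Root H: left subtree has 2 nodes {L, J}, right has 1 {Q}.
    Root J: left subtree has 1 node {L}, right has 0 { }.
  Root E: left subtree has 0 nodes { }, right has 3 {N, V, A}.
    Root V: left subtree has 1 node {N}, right has 1 {A}.

U, H, J, L, Q, E, V, N, A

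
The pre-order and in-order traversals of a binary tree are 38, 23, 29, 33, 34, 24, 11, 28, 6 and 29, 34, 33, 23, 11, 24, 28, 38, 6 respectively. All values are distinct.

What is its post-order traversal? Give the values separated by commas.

The first element of pre-order is the root; it splits in-order into left and right subtrees.
Root 38: left subtree has 7 nodes {29, 34, 33, 23, 11, 24, 28}, right has 1 {6}.
  Root 23: left subtree has 3 nodes {29, 34, 33}, right has 3 {11, 24, 28}.
    Root 29: left subtree has 0 nodes { }, right has 2 {34, 33}.
      Root 33: left subtree has 1 node {34}, right has 0 { }.
    Root 24: left subtree has 1 node {11}, right has 1 {28}.

34, 33, 29, 11, 28, 24, 23, 6, 38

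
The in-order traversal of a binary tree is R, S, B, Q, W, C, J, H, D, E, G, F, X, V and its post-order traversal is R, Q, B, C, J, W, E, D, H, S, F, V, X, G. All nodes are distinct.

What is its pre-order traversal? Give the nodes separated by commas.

G, S, R, H, W, B, Q, J, C, D, E, X, F, V

The last element of post-order is the root; it splits in-order into left and right subtrees.
Root G: left subtree has 10 nodes {R, S, B, Q, W, C, J, H, D, E}, right has 3 {F, X, V}.
  Root S: left subtree has 1 node {R}, right has 8 {B, Q, W, C, J, H, D, E}.
    Root H: left subtree has 5 nodes {B, Q, W, C, J}, right has 2 {D, E}.
      Root W: left subtree has 2 nodes {B, Q}, right has 2 {C, J}.
        Root B: left subtree has 0 nodes { }, right has 1 {Q}.
        Root J: left subtree has 1 node {C}, right has 0 { }.
      Root D: left subtree has 0 nodes { }, right has 1 {E}.
  Root X: left subtree has 1 node {F}, right has 1 {V}.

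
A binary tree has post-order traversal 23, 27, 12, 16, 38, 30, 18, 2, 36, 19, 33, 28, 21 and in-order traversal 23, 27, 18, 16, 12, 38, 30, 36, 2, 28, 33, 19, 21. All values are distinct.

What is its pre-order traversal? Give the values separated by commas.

21, 28, 36, 18, 27, 23, 30, 38, 16, 12, 2, 33, 19

The last element of post-order is the root; it splits in-order into left and right subtrees.
Root 21: left subtree has 12 nodes {23, 27, 18, 16, 12, 38, 30, 36, 2, 28, 33, 19}, right has 0 { }.
  Root 28: left subtree has 9 nodes {23, 27, 18, 16, 12, 38, 30, 36, 2}, right has 2 {33, 19}.
    Root 36: left subtree has 7 nodes {23, 27, 18, 16, 12, 38, 30}, right has 1 {2}.
      Root 18: left subtree has 2 nodes {23, 27}, right has 4 {16, 12, 38, 30}.
        Root 27: left subtree has 1 node {23}, right has 0 { }.
        Root 30: left subtree has 3 nodes {16, 12, 38}, right has 0 { }.
          Root 38: left subtree has 2 nodes {16, 12}, right has 0 { }.
            Root 16: left subtree has 0 nodes { }, right has 1 {12}.
    Root 33: left subtree has 0 nodes { }, right has 1 {19}.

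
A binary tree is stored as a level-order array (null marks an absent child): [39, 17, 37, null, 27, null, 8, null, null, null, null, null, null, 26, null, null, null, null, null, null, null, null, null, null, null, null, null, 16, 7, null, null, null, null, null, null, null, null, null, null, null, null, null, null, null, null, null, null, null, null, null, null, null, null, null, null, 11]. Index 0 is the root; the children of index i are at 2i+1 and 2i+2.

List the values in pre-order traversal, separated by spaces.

39 17 27 37 8 26 16 11 7

Pre-order visits the node, then its left subtree, then its right subtree.
Visit 39.
At 39: go left to 17.
  Visit 17.
  At 17: no left child.
  At 17: go right to 27.
    27 is a leaf — visit 27.
At 39: go right to 37.
  Visit 37.
  At 37: no left child.
  At 37: go right to 8.
    Visit 8.
    At 8: go left to 26.
      Visit 26.
      At 26: go left to 16.
        Visit 16.
        At 16: go left to 11.
          11 is a leaf — visit 11.
        At 16: no right child.
      At 26: go right to 7.
        7 is a leaf — visit 7.
    At 8: no right child.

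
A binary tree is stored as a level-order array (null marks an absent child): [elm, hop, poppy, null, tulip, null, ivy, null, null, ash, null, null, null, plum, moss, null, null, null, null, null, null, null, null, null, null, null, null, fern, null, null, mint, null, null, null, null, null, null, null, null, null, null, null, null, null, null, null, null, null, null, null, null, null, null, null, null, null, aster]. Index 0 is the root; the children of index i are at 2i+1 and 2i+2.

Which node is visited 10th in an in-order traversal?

moss

In-order visits the left subtree, then the node, then the right subtree.
At elm: go left to hop.
  At hop: no left child.
  Visit hop.
  At hop: go right to tulip.
    At tulip: go left to ash.
      ash is a leaf — visit ash.
    Visit tulip.
    At tulip: no right child.
Visit elm.
At elm: go right to poppy.
  At poppy: no left child.
  Visit poppy.
  At poppy: go right to ivy.
    At ivy: go left to plum.
      At plum: go left to fern.
        At fern: no left child.
        Visit fern.
        At fern: go right to aster.
          aster is a leaf — visit aster.
      Visit plum.
      At plum: no right child.
    Visit ivy.
    At ivy: go right to moss.
      At moss: no left child.
      Visit moss.
      At moss: go right to mint.
        mint is a leaf — visit mint.
Full in-order sequence: hop, ash, tulip, elm, poppy, fern, aster, plum, ivy, moss, mint.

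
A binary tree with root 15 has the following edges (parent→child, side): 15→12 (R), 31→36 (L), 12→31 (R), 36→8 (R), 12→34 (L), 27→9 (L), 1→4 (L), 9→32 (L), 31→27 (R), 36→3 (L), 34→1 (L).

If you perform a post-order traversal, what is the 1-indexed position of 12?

Post-order visits the left subtree, then the right subtree, then the node.
At 15: no left child.
At 15: go right to 12.
  At 12: go left to 34.
    At 34: go left to 1.
      At 1: go left to 4.
        4 is a leaf — visit 4.
      At 1: no right child.
      Visit 1.
    At 34: no right child.
    Visit 34.
  At 12: go right to 31.
    At 31: go left to 36.
      At 36: go left to 3.
        3 is a leaf — visit 3.
      At 36: go right to 8.
        8 is a leaf — visit 8.
      Visit 36.
    At 31: go right to 27.
      At 27: go left to 9.
        At 9: go left to 32.
          32 is a leaf — visit 32.
        At 9: no right child.
        Visit 9.
      At 27: no right child.
      Visit 27.
    Visit 31.
  Visit 12.
Visit 15.
Full post-order sequence: 4, 1, 34, 3, 8, 36, 32, 9, 27, 31, 12, 15.

11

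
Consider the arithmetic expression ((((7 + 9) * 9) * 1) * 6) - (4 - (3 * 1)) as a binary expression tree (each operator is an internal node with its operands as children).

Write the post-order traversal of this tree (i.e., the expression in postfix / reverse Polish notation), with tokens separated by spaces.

Post-order on an expression tree gives postfix notation: for each operator, emit left operand, right operand, then the operator.

7 9 + 9 * 1 * 6 * 4 3 1 * - -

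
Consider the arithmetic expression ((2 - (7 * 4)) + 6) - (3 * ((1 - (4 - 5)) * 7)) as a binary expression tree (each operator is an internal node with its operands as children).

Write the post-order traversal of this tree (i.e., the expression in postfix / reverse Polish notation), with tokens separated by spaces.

2 7 4 * - 6 + 3 1 4 5 - - 7 * * -

Post-order on an expression tree gives postfix notation: for each operator, emit left operand, right operand, then the operator.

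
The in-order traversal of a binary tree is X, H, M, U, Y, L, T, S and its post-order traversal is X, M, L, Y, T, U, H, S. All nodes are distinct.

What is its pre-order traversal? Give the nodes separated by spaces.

The last element of post-order is the root; it splits in-order into left and right subtrees.
Root S: left subtree has 7 nodes {X, H, M, U, Y, L, T}, right has 0 { }.
  Root H: left subtree has 1 node {X}, right has 5 {M, U, Y, L, T}.
    Root U: left subtree has 1 node {M}, right has 3 {Y, L, T}.
      Root T: left subtree has 2 nodes {Y, L}, right has 0 { }.
        Root Y: left subtree has 0 nodes { }, right has 1 {L}.

S H X U M T Y L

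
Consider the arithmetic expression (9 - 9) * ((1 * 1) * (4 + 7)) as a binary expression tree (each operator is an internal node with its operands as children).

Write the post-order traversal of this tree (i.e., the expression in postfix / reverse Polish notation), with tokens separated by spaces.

Post-order on an expression tree gives postfix notation: for each operator, emit left operand, right operand, then the operator.

9 9 - 1 1 * 4 7 + * *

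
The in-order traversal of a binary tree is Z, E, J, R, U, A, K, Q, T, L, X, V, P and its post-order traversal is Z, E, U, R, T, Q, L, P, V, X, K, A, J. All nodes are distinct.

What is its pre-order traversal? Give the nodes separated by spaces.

The last element of post-order is the root; it splits in-order into left and right subtrees.
Root J: left subtree has 2 nodes {Z, E}, right has 10 {R, U, A, K, Q, T, L, X, V, P}.
  Root E: left subtree has 1 node {Z}, right has 0 { }.
  Root A: left subtree has 2 nodes {R, U}, right has 7 {K, Q, T, L, X, V, P}.
    Root R: left subtree has 0 nodes { }, right has 1 {U}.
    Root K: left subtree has 0 nodes { }, right has 6 {Q, T, L, X, V, P}.
      Root X: left subtree has 3 nodes {Q, T, L}, right has 2 {V, P}.
        Root L: left subtree has 2 nodes {Q, T}, right has 0 { }.
          Root Q: left subtree has 0 nodes { }, right has 1 {T}.
        Root V: left subtree has 0 nodes { }, right has 1 {P}.

J E Z A R U K X L Q T V P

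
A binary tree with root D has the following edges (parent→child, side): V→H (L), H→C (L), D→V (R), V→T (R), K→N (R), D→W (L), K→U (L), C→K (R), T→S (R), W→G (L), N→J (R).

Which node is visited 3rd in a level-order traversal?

V

Level-order visits nodes level by level from the root, left to right within each level.
Level 0: D
Level 1: W, V
Level 2: G, H, T
Level 3: C, S
Level 4: K
Level 5: U, N
Level 6: J
Full level-order sequence: D, W, V, G, H, T, C, S, K, U, N, J.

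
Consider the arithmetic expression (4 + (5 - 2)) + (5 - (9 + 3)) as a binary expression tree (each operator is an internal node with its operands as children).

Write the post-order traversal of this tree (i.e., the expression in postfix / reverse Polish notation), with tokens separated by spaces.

4 5 2 - + 5 9 3 + - +

Post-order on an expression tree gives postfix notation: for each operator, emit left operand, right operand, then the operator.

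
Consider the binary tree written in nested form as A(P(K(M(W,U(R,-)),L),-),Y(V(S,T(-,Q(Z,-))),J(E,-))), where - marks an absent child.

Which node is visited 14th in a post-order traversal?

J

Post-order visits the left subtree, then the right subtree, then the node.
At A: go left to P.
  At P: go left to K.
    At K: go left to M.
      At M: go left to W.
        W is a leaf — visit W.
      At M: go right to U.
        At U: go left to R.
          R is a leaf — visit R.
        At U: no right child.
        Visit U.
      Visit M.
    At K: go right to L.
      L is a leaf — visit L.
    Visit K.
  At P: no right child.
  Visit P.
At A: go right to Y.
  At Y: go left to V.
    At V: go left to S.
      S is a leaf — visit S.
    At V: go right to T.
      At T: no left child.
      At T: go right to Q.
        At Q: go left to Z.
          Z is a leaf — visit Z.
        At Q: no right child.
        Visit Q.
      Visit T.
    Visit V.
  At Y: go right to J.
    At J: go left to E.
      E is a leaf — visit E.
    At J: no right child.
    Visit J.
  Visit Y.
Visit A.
Full post-order sequence: W, R, U, M, L, K, P, S, Z, Q, T, V, E, J, Y, A.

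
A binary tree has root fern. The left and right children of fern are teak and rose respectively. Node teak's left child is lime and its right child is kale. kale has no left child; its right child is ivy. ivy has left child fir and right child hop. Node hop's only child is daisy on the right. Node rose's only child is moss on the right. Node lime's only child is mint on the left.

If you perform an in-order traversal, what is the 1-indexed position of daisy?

In-order visits the left subtree, then the node, then the right subtree.
At fern: go left to teak.
  At teak: go left to lime.
    At lime: go left to mint.
      mint is a leaf — visit mint.
    Visit lime.
    At lime: no right child.
  Visit teak.
  At teak: go right to kale.
    At kale: no left child.
    Visit kale.
    At kale: go right to ivy.
      At ivy: go left to fir.
        fir is a leaf — visit fir.
      Visit ivy.
      At ivy: go right to hop.
        At hop: no left child.
        Visit hop.
        At hop: go right to daisy.
          daisy is a leaf — visit daisy.
Visit fern.
At fern: go right to rose.
  At rose: no left child.
  Visit rose.
  At rose: go right to moss.
    moss is a leaf — visit moss.
Full in-order sequence: mint, lime, teak, kale, fir, ivy, hop, daisy, fern, rose, moss.

8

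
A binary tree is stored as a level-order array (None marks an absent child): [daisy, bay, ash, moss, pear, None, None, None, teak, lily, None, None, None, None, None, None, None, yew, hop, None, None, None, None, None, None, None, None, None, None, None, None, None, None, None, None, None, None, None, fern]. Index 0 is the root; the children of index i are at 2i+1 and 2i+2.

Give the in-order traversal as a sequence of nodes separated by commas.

moss, yew, teak, hop, fern, bay, lily, pear, daisy, ash

In-order visits the left subtree, then the node, then the right subtree.
At daisy: go left to bay.
  At bay: go left to moss.
    At moss: no left child.
    Visit moss.
    At moss: go right to teak.
      At teak: go left to yew.
        yew is a leaf — visit yew.
      Visit teak.
      At teak: go right to hop.
        At hop: no left child.
        Visit hop.
        At hop: go right to fern.
          fern is a leaf — visit fern.
  Visit bay.
  At bay: go right to pear.
    At pear: go left to lily.
      lily is a leaf — visit lily.
    Visit pear.
    At pear: no right child.
Visit daisy.
At daisy: go right to ash.
  ash is a leaf — visit ash.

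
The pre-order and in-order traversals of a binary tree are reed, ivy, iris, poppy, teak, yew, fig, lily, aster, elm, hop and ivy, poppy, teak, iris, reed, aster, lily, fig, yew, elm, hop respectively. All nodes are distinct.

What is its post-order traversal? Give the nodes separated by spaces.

teak poppy iris ivy aster lily fig hop elm yew reed

The first element of pre-order is the root; it splits in-order into left and right subtrees.
Root reed: left subtree has 4 nodes {ivy, poppy, teak, iris}, right has 6 {aster, lily, fig, yew, elm, hop}.
  Root ivy: left subtree has 0 nodes { }, right has 3 {poppy, teak, iris}.
    Root iris: left subtree has 2 nodes {poppy, teak}, right has 0 { }.
      Root poppy: left subtree has 0 nodes { }, right has 1 {teak}.
  Root yew: left subtree has 3 nodes {aster, lily, fig}, right has 2 {elm, hop}.
    Root fig: left subtree has 2 nodes {aster, lily}, right has 0 { }.
      Root lily: left subtree has 1 node {aster}, right has 0 { }.
    Root elm: left subtree has 0 nodes { }, right has 1 {hop}.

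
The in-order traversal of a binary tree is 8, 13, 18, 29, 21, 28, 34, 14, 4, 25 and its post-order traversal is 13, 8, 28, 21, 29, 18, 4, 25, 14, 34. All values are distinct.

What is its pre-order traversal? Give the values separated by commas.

The last element of post-order is the root; it splits in-order into left and right subtrees.
Root 34: left subtree has 6 nodes {8, 13, 18, 29, 21, 28}, right has 3 {14, 4, 25}.
  Root 18: left subtree has 2 nodes {8, 13}, right has 3 {29, 21, 28}.
    Root 8: left subtree has 0 nodes { }, right has 1 {13}.
    Root 29: left subtree has 0 nodes { }, right has 2 {21, 28}.
      Root 21: left subtree has 0 nodes { }, right has 1 {28}.
  Root 14: left subtree has 0 nodes { }, right has 2 {4, 25}.
    Root 25: left subtree has 1 node {4}, right has 0 { }.

34, 18, 8, 13, 29, 21, 28, 14, 25, 4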